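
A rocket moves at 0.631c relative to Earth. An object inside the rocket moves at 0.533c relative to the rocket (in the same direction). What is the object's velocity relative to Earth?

u = (u' + v)/(1 + u'v/c²)
Numerator: 0.533 + 0.631 = 1.164
Denominator: 1 + 0.336323 = 1.336323
u = 1.164/1.336323 = 0.8710c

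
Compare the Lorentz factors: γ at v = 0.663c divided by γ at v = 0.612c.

γ₁ = 1/√(1 - 0.663²) = 1.3358
γ₂ = 1/√(1 - 0.612²) = 1.2644
γ₁/γ₂ = 1.3358/1.2644 = 1.056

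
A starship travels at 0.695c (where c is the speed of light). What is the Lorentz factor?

v/c = 0.695, so (v/c)² = 0.483025
1 - (v/c)² = 0.516975
γ = 1/√(0.516975) = 1.391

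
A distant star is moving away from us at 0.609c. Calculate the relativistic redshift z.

β = 0.609
(1+β)/(1-β) = 1.609/0.391 = 4.115
√(4.115) = 2.029
z = 2.029 - 1 = 1.029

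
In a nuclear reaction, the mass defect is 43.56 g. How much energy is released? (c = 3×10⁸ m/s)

Convert mass defect: Δm = 43.56 g = 0.04356 kg
E = Δm·c² = 0.04356 × (3×10⁸)²
= 0.04356 × 9×10¹⁶ = 3.920×10¹⁵ J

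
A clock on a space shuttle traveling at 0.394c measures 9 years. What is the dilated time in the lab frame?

Proper time Δt₀ = 9 years
γ = 1/√(1 - 0.394²) = 1.088
Δt = γΔt₀ = 1.088 × 9 = 9.792 years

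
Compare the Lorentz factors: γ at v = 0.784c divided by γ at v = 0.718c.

γ₁ = 1/√(1 - 0.784²) = 1.611
γ₂ = 1/√(1 - 0.718²) = 1.437
γ₁/γ₂ = 1.611/1.437 = 1.121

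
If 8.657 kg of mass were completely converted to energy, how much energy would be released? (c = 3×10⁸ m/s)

Using E = mc²:
c² = (3×10⁸)² = 9×10¹⁶ m²/s²
E = 8.657 × 9×10¹⁶ = 7.791×10¹⁷ J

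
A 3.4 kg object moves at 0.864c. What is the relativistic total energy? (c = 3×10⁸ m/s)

γ = 1/√(1 - 0.864²) = 1.98613
mc² = 3.4 × (3×10⁸)² = 3.060×10¹⁷ J
E = γmc² = 1.98613 × 3.060×10¹⁷ = 6.078×10¹⁷ J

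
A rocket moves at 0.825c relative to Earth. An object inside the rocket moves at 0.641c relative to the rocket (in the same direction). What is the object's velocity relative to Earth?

u = (u' + v)/(1 + u'v/c²)
Numerator: 0.641 + 0.825 = 1.466
Denominator: 1 + 0.528825 = 1.528825
u = 1.466/1.528825 = 0.9589c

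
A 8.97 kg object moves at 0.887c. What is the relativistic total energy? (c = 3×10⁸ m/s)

γ = 1/√(1 - 0.887²) = 2.1656
mc² = 8.97 × (3×10⁸)² = 8.073×10¹⁷ J
E = γmc² = 2.1656 × 8.073×10¹⁷ = 1.748×10¹⁸ J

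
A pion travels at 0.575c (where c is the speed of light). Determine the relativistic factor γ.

v/c = 0.575, so (v/c)² = 0.330625
1 - (v/c)² = 0.669375
γ = 1/√(0.669375) = 1.222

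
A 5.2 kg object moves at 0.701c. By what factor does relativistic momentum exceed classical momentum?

p_rel = γmv, p_class = mv
Ratio = γ = 1/√(1 - 0.701²) = 1.402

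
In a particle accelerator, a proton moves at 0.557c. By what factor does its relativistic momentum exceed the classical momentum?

p_rel = γmv, p_class = mv
Ratio = γ = 1/√(1 - 0.557²)
= 1/√(0.689751) = 1.204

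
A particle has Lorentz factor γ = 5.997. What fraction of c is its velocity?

From γ = 1/√(1 - v²/c²):
1/γ² = 1/5.997² = 0.02781
v²/c² = 1 - 0.02781 = 0.9722
v/c = √(0.9722) = 0.9860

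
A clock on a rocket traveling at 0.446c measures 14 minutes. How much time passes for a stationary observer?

Proper time Δt₀ = 14 minutes
γ = 1/√(1 - 0.446²) = 1.117
Δt = γΔt₀ = 1.117 × 14 = 15.64 minutes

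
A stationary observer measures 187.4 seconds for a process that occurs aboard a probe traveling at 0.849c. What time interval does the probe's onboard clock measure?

Dilated time Δt = 187.4 seconds
γ = 1/√(1 - 0.849²) = 1.8925
Δt₀ = Δt/γ = 187.4/1.8925 = 99.02 seconds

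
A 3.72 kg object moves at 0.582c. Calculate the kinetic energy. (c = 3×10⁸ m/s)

γ = 1/√(1 - 0.582²) = 1.22973
γ - 1 = 0.22973
KE = (γ-1)mc² = 0.22973 × 3.72 × (3×10⁸)² = 7.691×10¹⁶ J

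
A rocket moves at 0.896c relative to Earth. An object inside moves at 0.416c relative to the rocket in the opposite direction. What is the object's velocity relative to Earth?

Object's velocity in rocket frame is u' = -0.416c
u = (u' + v)/(1 + u'v/c²) = (v - 0.416)/(1 - 0.416·v/c²)
Numerator: 0.896 - 0.416 = 0.48
Denominator: 1 - 0.372736 = 0.627264
u = 0.48/0.627264 = 0.7652c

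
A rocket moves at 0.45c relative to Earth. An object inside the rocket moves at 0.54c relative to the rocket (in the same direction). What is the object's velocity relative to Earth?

u = (u' + v)/(1 + u'v/c²)
Numerator: 0.54 + 0.45 = 0.99
Denominator: 1 + 0.243 = 1.243
u = 0.99/1.243 = 0.7965c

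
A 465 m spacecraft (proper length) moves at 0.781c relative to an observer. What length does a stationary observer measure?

Proper length L₀ = 465 m
γ = 1/√(1 - 0.781²) = 1.601
L = L₀/γ = 465/1.601 = 290.4 m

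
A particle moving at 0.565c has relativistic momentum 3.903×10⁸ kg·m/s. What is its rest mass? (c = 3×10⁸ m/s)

γ = 1/√(1 - 0.565²) = 1.212
v = 0.565 × 3×10⁸ = 1.695×10⁸ m/s
m = p/(γv) = 3.903×10⁸/(1.212 × 1.695×10⁸) = 1.900 kg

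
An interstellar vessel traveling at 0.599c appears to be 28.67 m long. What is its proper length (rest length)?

Contracted length L = 28.67 m
γ = 1/√(1 - 0.599²) = 1.2488
L₀ = γL = 1.2488 × 28.67 = 35.80 m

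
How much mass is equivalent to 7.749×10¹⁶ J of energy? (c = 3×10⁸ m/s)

From E = mc², we get m = E/c²
c² = (3×10⁸)² = 9×10¹⁶ m²/s²
m = 7.749×10¹⁶ / 9×10¹⁶ = 0.8610 kg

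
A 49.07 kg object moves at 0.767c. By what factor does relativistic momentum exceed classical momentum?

p_rel = γmv, p_class = mv
Ratio = γ = 1/√(1 - 0.767²) = 1.558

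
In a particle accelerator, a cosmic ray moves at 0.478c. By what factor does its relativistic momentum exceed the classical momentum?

p_rel = γmv, p_class = mv
Ratio = γ = 1/√(1 - 0.478²)
= 1/√(0.771516) = 1.138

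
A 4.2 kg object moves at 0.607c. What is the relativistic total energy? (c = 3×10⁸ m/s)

γ = 1/√(1 - 0.607²) = 1.258334
mc² = 4.2 × (3×10⁸)² = 3.780×10¹⁷ J
E = γmc² = 1.258334 × 3.780×10¹⁷ = 4.757×10¹⁷ J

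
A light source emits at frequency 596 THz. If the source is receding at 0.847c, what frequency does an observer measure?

β = v/c = 0.847
(1-β)/(1+β) = 0.153/1.847 = 0.08284
Doppler factor = √(0.08284) = 0.2878
f_obs = 596 × 0.2878 = 171.5 THz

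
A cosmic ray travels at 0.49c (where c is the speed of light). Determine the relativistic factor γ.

v/c = 0.49, so (v/c)² = 0.2401
1 - (v/c)² = 0.7599
γ = 1/√(0.7599) = 1.147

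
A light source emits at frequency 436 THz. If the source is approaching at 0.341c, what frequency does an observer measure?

β = v/c = 0.341
(1+β)/(1-β) = 1.341/0.659 = 2.035
Doppler factor = √(2.035) = 1.4265
f_obs = 436 × 1.4265 = 622.0 THz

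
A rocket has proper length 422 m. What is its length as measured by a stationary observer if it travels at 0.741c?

Proper length L₀ = 422 m
γ = 1/√(1 - 0.741²) = 1.489
L = L₀/γ = 422/1.489 = 283.4 m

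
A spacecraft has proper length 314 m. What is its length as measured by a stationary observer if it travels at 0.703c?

Proper length L₀ = 314 m
γ = 1/√(1 - 0.703²) = 1.406
L = L₀/γ = 314/1.406 = 223.3 m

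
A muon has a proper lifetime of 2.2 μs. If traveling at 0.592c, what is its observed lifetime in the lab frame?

Proper lifetime τ₀ = 2.2 μs
γ = 1/√(1 - 0.592²) = 1.241
τ = γτ₀ = 1.241 × 2.2 μs = 2.730 μs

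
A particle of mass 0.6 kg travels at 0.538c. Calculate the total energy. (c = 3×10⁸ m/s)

γ = 1/√(1 - 0.538²) = 1.1863
mc² = 0.6 × (3×10⁸)² = 5.400×10¹⁶ J
E = γmc² = 1.1863 × 5.400×10¹⁶ = 6.406×10¹⁶ J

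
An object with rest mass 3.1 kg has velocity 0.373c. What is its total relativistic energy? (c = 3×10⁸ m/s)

γ = 1/√(1 - 0.373²) = 1.0778
mc² = 3.1 × (3×10⁸)² = 2.790×10¹⁷ J
E = γmc² = 1.0778 × 2.790×10¹⁷ = 3.007×10¹⁷ J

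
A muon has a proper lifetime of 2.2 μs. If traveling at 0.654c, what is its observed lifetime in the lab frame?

Proper lifetime τ₀ = 2.2 μs
γ = 1/√(1 - 0.654²) = 1.322
τ = γτ₀ = 1.322 × 2.2 μs = 2.908 μs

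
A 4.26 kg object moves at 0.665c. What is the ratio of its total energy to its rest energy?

E = γmc², E₀ = mc²
E/E₀ = γ = 1/√(1 - 0.665²) = 1.339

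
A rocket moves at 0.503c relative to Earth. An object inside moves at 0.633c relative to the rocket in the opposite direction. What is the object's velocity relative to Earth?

Object's velocity in rocket frame is u' = -0.633c
u = (u' + v)/(1 + u'v/c²) = (v - 0.633)/(1 - 0.633·v/c²)
Numerator: 0.503 - 0.633 = -0.13
Denominator: 1 - 0.318399 = 0.681601
u = -0.13/0.681601 = -0.1907c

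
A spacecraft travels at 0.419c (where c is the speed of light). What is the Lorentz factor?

v/c = 0.419, so (v/c)² = 0.175561
1 - (v/c)² = 0.824439
γ = 1/√(0.824439) = 1.101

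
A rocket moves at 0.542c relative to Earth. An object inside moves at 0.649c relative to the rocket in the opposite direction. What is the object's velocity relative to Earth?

Object's velocity in rocket frame is u' = -0.649c
u = (u' + v)/(1 + u'v/c²) = (v - 0.649)/(1 - 0.649·v/c²)
Numerator: 0.542 - 0.649 = -0.107
Denominator: 1 - 0.351758 = 0.648242
u = -0.107/0.648242 = -0.1651c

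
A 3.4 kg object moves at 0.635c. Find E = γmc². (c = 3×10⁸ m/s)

γ = 1/√(1 - 0.635²) = 1.2945
mc² = 3.4 × (3×10⁸)² = 3.060×10¹⁷ J
E = γmc² = 1.2945 × 3.060×10¹⁷ = 3.961×10¹⁷ J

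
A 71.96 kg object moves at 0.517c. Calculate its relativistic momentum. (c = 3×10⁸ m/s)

γ = 1/√(1 - 0.517²) = 1.168
v = 0.517 × 3×10⁸ = 1.551×10⁸ m/s
p = γmv = 1.168 × 71.96 × 1.551×10⁸ = 1.304×10¹⁰ kg·m/s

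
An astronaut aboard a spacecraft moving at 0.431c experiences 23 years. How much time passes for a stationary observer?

Proper time Δt₀ = 23 years
γ = 1/√(1 - 0.431²) = 1.1082
Δt = γΔt₀ = 1.1082 × 23 = 25.49 years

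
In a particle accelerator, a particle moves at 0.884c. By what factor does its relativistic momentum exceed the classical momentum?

p_rel = γmv, p_class = mv
Ratio = γ = 1/√(1 - 0.884²)
= 1/√(0.218544) = 2.139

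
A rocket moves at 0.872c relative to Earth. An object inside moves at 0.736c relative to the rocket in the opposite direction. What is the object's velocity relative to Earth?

Object's velocity in rocket frame is u' = -0.736c
u = (u' + v)/(1 + u'v/c²) = (v - 0.736)/(1 - 0.736·v/c²)
Numerator: 0.872 - 0.736 = 0.136
Denominator: 1 - 0.641792 = 0.358208
u = 0.136/0.358208 = 0.3797c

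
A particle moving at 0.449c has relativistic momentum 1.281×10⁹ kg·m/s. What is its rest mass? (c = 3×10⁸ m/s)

γ = 1/√(1 - 0.449²) = 1.11915
v = 0.449 × 3×10⁸ = 1.347×10⁸ m/s
m = p/(γv) = 1.281×10⁹/(1.11915 × 1.347×10⁸) = 8.498 kg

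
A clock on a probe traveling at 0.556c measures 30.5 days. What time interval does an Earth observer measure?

Proper time Δt₀ = 30.5 days
γ = 1/√(1 - 0.556²) = 1.203
Δt = γΔt₀ = 1.203 × 30.5 = 36.69 days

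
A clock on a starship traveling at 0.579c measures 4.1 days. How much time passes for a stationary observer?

Proper time Δt₀ = 4.1 days
γ = 1/√(1 - 0.579²) = 1.2265
Δt = γΔt₀ = 1.2265 × 4.1 = 5.029 days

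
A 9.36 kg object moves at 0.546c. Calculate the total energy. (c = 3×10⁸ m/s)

γ = 1/√(1 - 0.546²) = 1.194
mc² = 9.36 × (3×10⁸)² = 8.424×10¹⁷ J
E = γmc² = 1.194 × 8.424×10¹⁷ = 1.006×10¹⁸ J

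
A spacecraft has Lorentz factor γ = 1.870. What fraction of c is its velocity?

From γ = 1/√(1 - v²/c²):
1/γ² = 1/1.870² = 0.2860
v²/c² = 1 - 0.2860 = 0.7140
v/c = √(0.7140) = 0.8450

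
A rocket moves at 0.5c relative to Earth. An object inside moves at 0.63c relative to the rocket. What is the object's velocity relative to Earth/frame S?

u = (u' + v)/(1 + u'v/c²)
Numerator: 0.63 + 0.5 = 1.13
Denominator: 1 + 0.315 = 1.315
u = 1.13/1.315 = 0.8593c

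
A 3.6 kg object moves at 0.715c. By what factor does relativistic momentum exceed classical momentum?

p_rel = γmv, p_class = mv
Ratio = γ = 1/√(1 - 0.715²) = 1.430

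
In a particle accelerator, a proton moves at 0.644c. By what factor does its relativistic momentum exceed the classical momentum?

p_rel = γmv, p_class = mv
Ratio = γ = 1/√(1 - 0.644²)
= 1/√(0.585264) = 1.307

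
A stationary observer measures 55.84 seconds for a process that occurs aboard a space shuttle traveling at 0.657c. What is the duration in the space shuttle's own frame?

Dilated time Δt = 55.84 seconds
γ = 1/√(1 - 0.657²) = 1.3265
Δt₀ = Δt/γ = 55.84/1.3265 = 42.10 seconds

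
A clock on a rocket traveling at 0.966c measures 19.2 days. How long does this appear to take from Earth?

Proper time Δt₀ = 19.2 days
γ = 1/√(1 - 0.966²) = 3.8678
Δt = γΔt₀ = 3.8678 × 19.2 = 74.26 days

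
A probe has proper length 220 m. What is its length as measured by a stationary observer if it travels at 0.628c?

Proper length L₀ = 220 m
γ = 1/√(1 - 0.628²) = 1.285
L = L₀/γ = 220/1.285 = 171.2 m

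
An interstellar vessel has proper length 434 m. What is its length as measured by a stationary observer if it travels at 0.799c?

Proper length L₀ = 434 m
γ = 1/√(1 - 0.799²) = 1.663
L = L₀/γ = 434/1.663 = 261.0 m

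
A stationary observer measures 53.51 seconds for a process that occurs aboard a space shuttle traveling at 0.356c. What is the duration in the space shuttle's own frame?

Dilated time Δt = 53.51 seconds
γ = 1/√(1 - 0.356²) = 1.0701
Δt₀ = Δt/γ = 53.51/1.0701 = 50.00 seconds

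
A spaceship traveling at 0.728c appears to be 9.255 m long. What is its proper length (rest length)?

Contracted length L = 9.255 m
γ = 1/√(1 - 0.728²) = 1.459
L₀ = γL = 1.459 × 9.255 = 13.50 m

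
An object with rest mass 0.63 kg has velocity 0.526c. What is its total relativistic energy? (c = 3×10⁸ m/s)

γ = 1/√(1 - 0.526²) = 1.1758
mc² = 0.63 × (3×10⁸)² = 5.670×10¹⁶ J
E = γmc² = 1.1758 × 5.670×10¹⁶ = 6.667×10¹⁶ J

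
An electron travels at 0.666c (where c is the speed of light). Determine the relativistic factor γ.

v/c = 0.666, so (v/c)² = 0.443556
1 - (v/c)² = 0.556444
γ = 1/√(0.556444) = 1.341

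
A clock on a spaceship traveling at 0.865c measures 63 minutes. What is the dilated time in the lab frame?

Proper time Δt₀ = 63 minutes
γ = 1/√(1 - 0.865²) = 1.993
Δt = γΔt₀ = 1.993 × 63 = 125.6 minutes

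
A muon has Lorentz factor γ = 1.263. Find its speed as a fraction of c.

From γ = 1/√(1 - v²/c²):
1/γ² = 1/1.263² = 0.6269
v²/c² = 1 - 0.6269 = 0.3731
v/c = √(0.3731) = 0.6108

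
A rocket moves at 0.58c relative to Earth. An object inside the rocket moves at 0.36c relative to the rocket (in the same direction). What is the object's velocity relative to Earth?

u = (u' + v)/(1 + u'v/c²)
Numerator: 0.36 + 0.58 = 0.94
Denominator: 1 + 0.2088 = 1.2088
u = 0.94/1.2088 = 0.7776c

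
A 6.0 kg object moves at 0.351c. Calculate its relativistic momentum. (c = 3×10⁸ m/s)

γ = 1/√(1 - 0.351²) = 1.0679
v = 0.351 × 3×10⁸ = 1.053×10⁸ m/s
p = γmv = 1.0679 × 6.0 × 1.053×10⁸ = 6.747×10⁸ kg·m/s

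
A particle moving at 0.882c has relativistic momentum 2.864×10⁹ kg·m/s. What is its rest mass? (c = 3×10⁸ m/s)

γ = 1/√(1 - 0.882²) = 2.122
v = 0.882 × 3×10⁸ = 2.646×10⁸ m/s
m = p/(γv) = 2.864×10⁹/(2.122 × 2.646×10⁸) = 5.101 kg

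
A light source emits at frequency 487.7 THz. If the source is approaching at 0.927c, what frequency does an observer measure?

β = v/c = 0.927
(1+β)/(1-β) = 1.927/0.073 = 26.40
Doppler factor = √(26.40) = 5.138
f_obs = 487.7 × 5.138 = 2506 THz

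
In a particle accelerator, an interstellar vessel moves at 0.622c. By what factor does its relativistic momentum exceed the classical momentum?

p_rel = γmv, p_class = mv
Ratio = γ = 1/√(1 - 0.622²)
= 1/√(0.613116) = 1.277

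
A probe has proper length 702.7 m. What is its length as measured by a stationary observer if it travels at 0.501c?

Proper length L₀ = 702.7 m
γ = 1/√(1 - 0.501²) = 1.1555
L = L₀/γ = 702.7/1.1555 = 608.1 m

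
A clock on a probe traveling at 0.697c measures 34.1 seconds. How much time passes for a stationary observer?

Proper time Δt₀ = 34.1 seconds
γ = 1/√(1 - 0.697²) = 1.39456
Δt = γΔt₀ = 1.39456 × 34.1 = 47.55 seconds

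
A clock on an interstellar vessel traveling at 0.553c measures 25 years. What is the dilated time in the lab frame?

Proper time Δt₀ = 25 years
γ = 1/√(1 - 0.553²) = 1.2002
Δt = γΔt₀ = 1.2002 × 25 = 30.01 years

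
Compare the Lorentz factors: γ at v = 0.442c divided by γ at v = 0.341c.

γ₁ = 1/√(1 - 0.442²) = 1.115
γ₂ = 1/√(1 - 0.341²) = 1.064
γ₁/γ₂ = 1.115/1.064 = 1.048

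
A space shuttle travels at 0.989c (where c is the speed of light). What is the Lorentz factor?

v/c = 0.989, so (v/c)² = 0.978121
1 - (v/c)² = 0.021879
γ = 1/√(0.021879) = 6.761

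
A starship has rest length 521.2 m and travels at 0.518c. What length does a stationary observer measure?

Proper length L₀ = 521.2 m
γ = 1/√(1 - 0.518²) = 1.1691
L = L₀/γ = 521.2/1.1691 = 445.8 m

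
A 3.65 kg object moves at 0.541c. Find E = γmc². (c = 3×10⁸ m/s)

γ = 1/√(1 - 0.541²) = 1.189
mc² = 3.65 × (3×10⁸)² = 3.285×10¹⁷ J
E = γmc² = 1.189 × 3.285×10¹⁷ = 3.906×10¹⁷ J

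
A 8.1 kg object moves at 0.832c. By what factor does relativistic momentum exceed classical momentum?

p_rel = γmv, p_class = mv
Ratio = γ = 1/√(1 - 0.832²) = 1.803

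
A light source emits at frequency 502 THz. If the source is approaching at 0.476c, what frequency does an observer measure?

β = v/c = 0.476
(1+β)/(1-β) = 1.476/0.524 = 2.8168
Doppler factor = √(2.8168) = 1.6783
f_obs = 502 × 1.6783 = 842.5 THz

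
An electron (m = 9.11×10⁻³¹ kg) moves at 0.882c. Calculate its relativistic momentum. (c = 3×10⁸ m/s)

γ = 1/√(1 - 0.882²) = 2.122
v = 0.882 × 3×10⁸ = 2.646×10⁸ m/s
p = γmv = 2.122 × 9.11×10⁻³¹ × 2.646×10⁸ = 5.115×10⁻²² kg·m/s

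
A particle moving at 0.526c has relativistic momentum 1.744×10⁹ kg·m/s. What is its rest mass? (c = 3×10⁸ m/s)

γ = 1/√(1 - 0.526²) = 1.1758
v = 0.526 × 3×10⁸ = 1.578×10⁸ m/s
m = p/(γv) = 1.744×10⁹/(1.1758 × 1.578×10⁸) = 9.400 kg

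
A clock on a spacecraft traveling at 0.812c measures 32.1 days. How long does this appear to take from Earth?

Proper time Δt₀ = 32.1 days
γ = 1/√(1 - 0.812²) = 1.7133
Δt = γΔt₀ = 1.7133 × 32.1 = 55.00 days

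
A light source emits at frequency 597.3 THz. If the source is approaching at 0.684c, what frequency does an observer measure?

β = v/c = 0.684
(1+β)/(1-β) = 1.684/0.316 = 5.329
Doppler factor = √(5.329) = 2.308
f_obs = 597.3 × 2.308 = 1379 THz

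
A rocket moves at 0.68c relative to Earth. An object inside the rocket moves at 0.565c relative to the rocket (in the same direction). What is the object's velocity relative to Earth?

u = (u' + v)/(1 + u'v/c²)
Numerator: 0.565 + 0.68 = 1.245
Denominator: 1 + 0.3842 = 1.3842
u = 1.245/1.3842 = 0.8994c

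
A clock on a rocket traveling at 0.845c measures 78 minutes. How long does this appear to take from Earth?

Proper time Δt₀ = 78 minutes
γ = 1/√(1 - 0.845²) = 1.870
Δt = γΔt₀ = 1.870 × 78 = 145.9 minutes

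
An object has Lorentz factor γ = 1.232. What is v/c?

From γ = 1/√(1 - v²/c²):
1/γ² = 1/1.232² = 0.6588
v²/c² = 1 - 0.6588 = 0.3412
v/c = √(0.3412) = 0.5841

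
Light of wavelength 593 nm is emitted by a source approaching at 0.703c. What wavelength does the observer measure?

β = 0.703
Wavelength Doppler factor = √(0.297/1.703) = √(0.1744) = 0.4176
λ_obs = 593 × 0.4176 = 247.6 nm (blueshift)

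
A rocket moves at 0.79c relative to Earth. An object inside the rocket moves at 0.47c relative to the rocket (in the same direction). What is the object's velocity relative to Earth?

u = (u' + v)/(1 + u'v/c²)
Numerator: 0.47 + 0.79 = 1.26
Denominator: 1 + 0.3713 = 1.3713
u = 1.26/1.3713 = 0.9188c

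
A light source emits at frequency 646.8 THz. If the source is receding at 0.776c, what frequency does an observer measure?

β = v/c = 0.776
(1-β)/(1+β) = 0.224/1.776 = 0.1261
Doppler factor = √(0.1261) = 0.3551
f_obs = 646.8 × 0.3551 = 229.7 THz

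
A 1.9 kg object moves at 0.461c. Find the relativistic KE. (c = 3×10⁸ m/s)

γ = 1/√(1 - 0.461²) = 1.1269
γ - 1 = 0.1269
KE = (γ-1)mc² = 0.1269 × 1.9 × (3×10⁸)² = 2.170×10¹⁶ J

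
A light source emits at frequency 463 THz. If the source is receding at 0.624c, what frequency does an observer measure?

β = v/c = 0.624
(1-β)/(1+β) = 0.376/1.624 = 0.23153
Doppler factor = √(0.23153) = 0.4812
f_obs = 463 × 0.4812 = 222.8 THz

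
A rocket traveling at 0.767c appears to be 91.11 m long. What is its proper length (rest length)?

Contracted length L = 91.11 m
γ = 1/√(1 - 0.767²) = 1.5585
L₀ = γL = 1.5585 × 91.11 = 142.0 m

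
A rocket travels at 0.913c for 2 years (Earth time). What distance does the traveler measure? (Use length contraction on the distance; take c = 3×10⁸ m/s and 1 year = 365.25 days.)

Earth distance: d = v × t = 0.913c × 2 yr = 1.72873×10¹⁶ m
γ = 2.45122
d' = d/γ = 1.72873×10¹⁶/2.45122 = 7.053×10¹⁵ m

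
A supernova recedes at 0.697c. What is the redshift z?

β = 0.697
(1+β)/(1-β) = 1.697/0.303 = 5.601
√(5.601) = 2.367
z = 2.367 - 1 = 1.367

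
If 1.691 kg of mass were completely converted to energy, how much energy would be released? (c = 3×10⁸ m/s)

Using E = mc²:
c² = (3×10⁸)² = 9×10¹⁶ m²/s²
E = 1.691 × 9×10¹⁶ = 1.522×10¹⁷ J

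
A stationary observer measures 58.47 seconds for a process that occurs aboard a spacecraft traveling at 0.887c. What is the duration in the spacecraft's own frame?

Dilated time Δt = 58.47 seconds
γ = 1/√(1 - 0.887²) = 2.1656
Δt₀ = Δt/γ = 58.47/2.1656 = 27.00 seconds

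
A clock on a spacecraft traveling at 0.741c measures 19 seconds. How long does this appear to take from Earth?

Proper time Δt₀ = 19 seconds
γ = 1/√(1 - 0.741²) = 1.489
Δt = γΔt₀ = 1.489 × 19 = 28.29 seconds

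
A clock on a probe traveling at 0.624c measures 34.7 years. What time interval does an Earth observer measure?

Proper time Δt₀ = 34.7 years
γ = 1/√(1 - 0.624²) = 1.2797
Δt = γΔt₀ = 1.2797 × 34.7 = 44.41 years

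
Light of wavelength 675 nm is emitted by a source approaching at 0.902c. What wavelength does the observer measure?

β = 0.902
Wavelength Doppler factor = √(0.098/1.902) = √(0.05152) = 0.2270
λ_obs = 675 × 0.2270 = 153.2 nm (blueshift)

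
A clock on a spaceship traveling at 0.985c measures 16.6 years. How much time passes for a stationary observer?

Proper time Δt₀ = 16.6 years
γ = 1/√(1 - 0.985²) = 5.795
Δt = γΔt₀ = 5.795 × 16.6 = 96.20 years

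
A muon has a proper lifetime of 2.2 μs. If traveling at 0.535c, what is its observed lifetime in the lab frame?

Proper lifetime τ₀ = 2.2 μs
γ = 1/√(1 - 0.535²) = 1.1836
τ = γτ₀ = 1.1836 × 2.2 μs = 2.604 μs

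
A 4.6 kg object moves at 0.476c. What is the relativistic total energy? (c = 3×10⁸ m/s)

γ = 1/√(1 - 0.476²) = 1.1371
mc² = 4.6 × (3×10⁸)² = 4.140×10¹⁷ J
E = γmc² = 1.1371 × 4.140×10¹⁷ = 4.708×10¹⁷ J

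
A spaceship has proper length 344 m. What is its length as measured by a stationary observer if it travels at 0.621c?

Proper length L₀ = 344 m
γ = 1/√(1 - 0.621²) = 1.276
L = L₀/γ = 344/1.276 = 269.6 m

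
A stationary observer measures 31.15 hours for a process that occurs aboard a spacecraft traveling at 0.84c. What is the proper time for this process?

Dilated time Δt = 31.15 hours
γ = 1/√(1 - 0.84²) = 1.843
Δt₀ = Δt/γ = 31.15/1.843 = 16.90 hours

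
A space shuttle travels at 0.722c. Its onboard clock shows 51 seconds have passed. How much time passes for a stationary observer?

Proper time Δt₀ = 51 seconds
γ = 1/√(1 - 0.722²) = 1.4453
Δt = γΔt₀ = 1.4453 × 51 = 73.71 seconds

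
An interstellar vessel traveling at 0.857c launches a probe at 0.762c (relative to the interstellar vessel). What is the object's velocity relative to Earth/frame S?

u = (u' + v)/(1 + u'v/c²)
Numerator: 0.762 + 0.857 = 1.619
Denominator: 1 + 0.653034 = 1.653034
u = 1.619/1.653034 = 0.9794c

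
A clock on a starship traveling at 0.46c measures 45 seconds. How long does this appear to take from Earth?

Proper time Δt₀ = 45 seconds
γ = 1/√(1 - 0.46²) = 1.1262
Δt = γΔt₀ = 1.1262 × 45 = 50.68 seconds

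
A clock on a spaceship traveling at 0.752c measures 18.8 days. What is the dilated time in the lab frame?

Proper time Δt₀ = 18.8 days
γ = 1/√(1 - 0.752²) = 1.517
Δt = γΔt₀ = 1.517 × 18.8 = 28.52 days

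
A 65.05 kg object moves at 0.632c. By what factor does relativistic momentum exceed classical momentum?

p_rel = γmv, p_class = mv
Ratio = γ = 1/√(1 - 0.632²) = 1.290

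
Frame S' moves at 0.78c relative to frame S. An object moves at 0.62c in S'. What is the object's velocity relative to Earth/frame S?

u = (u' + v)/(1 + u'v/c²)
Numerator: 0.62 + 0.78 = 1.4
Denominator: 1 + 0.4836 = 1.4836
u = 1.4/1.4836 = 0.9437c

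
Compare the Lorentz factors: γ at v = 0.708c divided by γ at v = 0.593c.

γ₁ = 1/√(1 - 0.708²) = 1.416
γ₂ = 1/√(1 - 0.593²) = 1.242
γ₁/γ₂ = 1.416/1.242 = 1.140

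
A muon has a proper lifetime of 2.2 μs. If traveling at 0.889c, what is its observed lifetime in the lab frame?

Proper lifetime τ₀ = 2.2 μs
γ = 1/√(1 - 0.889²) = 2.1838
τ = γτ₀ = 2.1838 × 2.2 μs = 4.804 μs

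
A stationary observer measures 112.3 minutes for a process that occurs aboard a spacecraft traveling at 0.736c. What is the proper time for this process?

Dilated time Δt = 112.3 minutes
γ = 1/√(1 - 0.736²) = 1.477
Δt₀ = Δt/γ = 112.3/1.477 = 76.03 minutes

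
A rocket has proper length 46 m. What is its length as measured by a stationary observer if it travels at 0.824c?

Proper length L₀ = 46 m
γ = 1/√(1 - 0.824²) = 1.765
L = L₀/γ = 46/1.765 = 26.06 m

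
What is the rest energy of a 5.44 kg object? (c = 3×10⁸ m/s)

c² = (3×10⁸)² = 9.000×10¹⁶ m²/s²
E₀ = mc² = 5.44 × 9.000×10¹⁶ = 4.896×10¹⁷ J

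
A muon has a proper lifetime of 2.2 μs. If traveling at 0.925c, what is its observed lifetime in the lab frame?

Proper lifetime τ₀ = 2.2 μs
γ = 1/√(1 - 0.925²) = 2.632
τ = γτ₀ = 2.632 × 2.2 μs = 5.790 μs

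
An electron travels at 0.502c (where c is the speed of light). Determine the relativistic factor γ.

v/c = 0.502, so (v/c)² = 0.252004
1 - (v/c)² = 0.747996
γ = 1/√(0.747996) = 1.156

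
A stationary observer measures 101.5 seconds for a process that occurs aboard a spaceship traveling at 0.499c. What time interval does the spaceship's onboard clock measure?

Dilated time Δt = 101.5 seconds
γ = 1/√(1 - 0.499²) = 1.1539
Δt₀ = Δt/γ = 101.5/1.1539 = 87.96 seconds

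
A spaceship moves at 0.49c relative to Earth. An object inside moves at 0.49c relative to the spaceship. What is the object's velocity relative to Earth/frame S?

u = (u' + v)/(1 + u'v/c²)
Numerator: 0.49 + 0.49 = 0.98
Denominator: 1 + 0.2401 = 1.2401
u = 0.98/1.2401 = 0.7903c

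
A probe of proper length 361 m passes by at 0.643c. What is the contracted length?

Proper length L₀ = 361 m
γ = 1/√(1 - 0.643²) = 1.3057
L = L₀/γ = 361/1.3057 = 276.5 m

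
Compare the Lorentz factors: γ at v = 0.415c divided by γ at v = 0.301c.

γ₁ = 1/√(1 - 0.415²) = 1.099
γ₂ = 1/√(1 - 0.301²) = 1.049
γ₁/γ₂ = 1.099/1.049 = 1.048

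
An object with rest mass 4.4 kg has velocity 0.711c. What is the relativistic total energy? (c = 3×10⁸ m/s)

γ = 1/√(1 - 0.711²) = 1.422
mc² = 4.4 × (3×10⁸)² = 3.960×10¹⁷ J
E = γmc² = 1.422 × 3.960×10¹⁷ = 5.631×10¹⁷ J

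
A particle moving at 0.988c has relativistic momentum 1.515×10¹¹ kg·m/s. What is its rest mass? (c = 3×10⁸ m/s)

γ = 1/√(1 - 0.988²) = 6.474
v = 0.988 × 3×10⁸ = 2.964×10⁸ m/s
m = p/(γv) = 1.515×10¹¹/(6.474 × 2.964×10⁸) = 78.95 kg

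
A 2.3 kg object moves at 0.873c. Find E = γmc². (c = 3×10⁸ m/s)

γ = 1/√(1 - 0.873²) = 2.050
mc² = 2.3 × (3×10⁸)² = 2.070×10¹⁷ J
E = γmc² = 2.050 × 2.070×10¹⁷ = 4.244×10¹⁷ J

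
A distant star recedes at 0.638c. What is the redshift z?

β = 0.638
(1+β)/(1-β) = 1.638/0.362 = 4.525
√(4.525) = 2.127
z = 2.127 - 1 = 1.127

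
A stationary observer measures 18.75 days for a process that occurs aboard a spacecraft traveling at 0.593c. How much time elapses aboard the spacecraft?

Dilated time Δt = 18.75 days
γ = 1/√(1 - 0.593²) = 1.242
Δt₀ = Δt/γ = 18.75/1.242 = 15.10 days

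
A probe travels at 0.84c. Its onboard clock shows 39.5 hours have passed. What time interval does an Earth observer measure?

Proper time Δt₀ = 39.5 hours
γ = 1/√(1 - 0.84²) = 1.843
Δt = γΔt₀ = 1.843 × 39.5 = 72.80 hours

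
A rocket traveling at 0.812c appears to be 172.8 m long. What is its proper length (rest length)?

Contracted length L = 172.8 m
γ = 1/√(1 - 0.812²) = 1.7133
L₀ = γL = 1.7133 × 172.8 = 296.1 m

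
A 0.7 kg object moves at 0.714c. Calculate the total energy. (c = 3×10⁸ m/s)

γ = 1/√(1 - 0.714²) = 1.4283
mc² = 0.7 × (3×10⁸)² = 6.300×10¹⁶ J
E = γmc² = 1.4283 × 6.300×10¹⁶ = 8.998×10¹⁶ J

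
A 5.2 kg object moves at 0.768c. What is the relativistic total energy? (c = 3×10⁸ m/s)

γ = 1/√(1 - 0.768²) = 1.5614
mc² = 5.2 × (3×10⁸)² = 4.680×10¹⁷ J
E = γmc² = 1.5614 × 4.680×10¹⁷ = 7.307×10¹⁷ J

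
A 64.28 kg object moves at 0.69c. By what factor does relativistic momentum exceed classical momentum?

p_rel = γmv, p_class = mv
Ratio = γ = 1/√(1 - 0.69²) = 1.382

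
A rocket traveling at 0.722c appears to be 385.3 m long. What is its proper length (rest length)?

Contracted length L = 385.3 m
γ = 1/√(1 - 0.722²) = 1.4453
L₀ = γL = 1.4453 × 385.3 = 556.9 m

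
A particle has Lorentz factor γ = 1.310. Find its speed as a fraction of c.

From γ = 1/√(1 - v²/c²):
1/γ² = 1/1.310² = 0.5827
v²/c² = 1 - 0.5827 = 0.4173
v/c = √(0.4173) = 0.6460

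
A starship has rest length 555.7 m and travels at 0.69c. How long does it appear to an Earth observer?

Proper length L₀ = 555.7 m
γ = 1/√(1 - 0.69²) = 1.3816
L = L₀/γ = 555.7/1.3816 = 402.2 m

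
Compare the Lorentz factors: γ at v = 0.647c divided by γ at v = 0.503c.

γ₁ = 1/√(1 - 0.647²) = 1.3115
γ₂ = 1/√(1 - 0.503²) = 1.1570
γ₁/γ₂ = 1.3115/1.1570 = 1.134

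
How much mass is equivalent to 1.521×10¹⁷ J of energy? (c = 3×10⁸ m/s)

From E = mc², we get m = E/c²
c² = (3×10⁸)² = 9×10¹⁶ m²/s²
m = 1.521×10¹⁷ / 9×10¹⁶ = 1.690 kg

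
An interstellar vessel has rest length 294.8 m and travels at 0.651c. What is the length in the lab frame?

Proper length L₀ = 294.8 m
γ = 1/√(1 - 0.651²) = 1.317
L = L₀/γ = 294.8/1.317 = 223.8 m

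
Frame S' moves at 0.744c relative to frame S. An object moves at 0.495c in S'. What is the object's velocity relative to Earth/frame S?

u = (u' + v)/(1 + u'v/c²)
Numerator: 0.495 + 0.744 = 1.239
Denominator: 1 + 0.36828 = 1.36828
u = 1.239/1.36828 = 0.9055c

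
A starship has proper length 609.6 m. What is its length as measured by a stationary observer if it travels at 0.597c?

Proper length L₀ = 609.6 m
γ = 1/√(1 - 0.597²) = 1.2465
L = L₀/γ = 609.6/1.2465 = 489.0 m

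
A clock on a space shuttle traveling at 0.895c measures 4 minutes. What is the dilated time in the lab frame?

Proper time Δt₀ = 4 minutes
γ = 1/√(1 - 0.895²) = 2.2418
Δt = γΔt₀ = 2.2418 × 4 = 8.967 minutes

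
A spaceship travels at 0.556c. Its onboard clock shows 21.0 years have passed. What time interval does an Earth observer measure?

Proper time Δt₀ = 21.0 years
γ = 1/√(1 - 0.556²) = 1.2031
Δt = γΔt₀ = 1.2031 × 21.0 = 25.27 years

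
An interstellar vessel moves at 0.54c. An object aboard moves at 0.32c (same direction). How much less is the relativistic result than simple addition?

Classical: u' + v = 0.32 + 0.54 = 0.86c
Relativistic: u = (0.32 + 0.54)/(1 + 0.1728) = 0.86/1.1728 = 0.7333c
Difference: 0.86 - 0.7333 = 0.1267c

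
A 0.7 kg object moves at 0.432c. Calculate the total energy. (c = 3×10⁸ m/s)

γ = 1/√(1 - 0.432²) = 1.1088
mc² = 0.7 × (3×10⁸)² = 6.300×10¹⁶ J
E = γmc² = 1.1088 × 6.300×10¹⁶ = 6.985×10¹⁶ J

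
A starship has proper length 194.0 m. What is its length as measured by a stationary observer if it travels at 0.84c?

Proper length L₀ = 194.0 m
γ = 1/√(1 - 0.84²) = 1.843
L = L₀/γ = 194.0/1.843 = 105.3 m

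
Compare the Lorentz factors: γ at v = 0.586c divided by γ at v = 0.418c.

γ₁ = 1/√(1 - 0.586²) = 1.234
γ₂ = 1/√(1 - 0.418²) = 1.101
γ₁/γ₂ = 1.234/1.101 = 1.121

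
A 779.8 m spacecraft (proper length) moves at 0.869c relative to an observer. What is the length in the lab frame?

Proper length L₀ = 779.8 m
γ = 1/√(1 - 0.869²) = 2.02097
L = L₀/γ = 779.8/2.02097 = 385.9 m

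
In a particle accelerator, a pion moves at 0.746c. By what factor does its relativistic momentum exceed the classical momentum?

p_rel = γmv, p_class = mv
Ratio = γ = 1/√(1 - 0.746²)
= 1/√(0.443484) = 1.502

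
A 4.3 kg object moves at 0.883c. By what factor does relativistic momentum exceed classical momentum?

p_rel = γmv, p_class = mv
Ratio = γ = 1/√(1 - 0.883²) = 2.131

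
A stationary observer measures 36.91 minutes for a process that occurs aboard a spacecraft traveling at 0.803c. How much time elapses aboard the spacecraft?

Dilated time Δt = 36.91 minutes
γ = 1/√(1 - 0.803²) = 1.678
Δt₀ = Δt/γ = 36.91/1.678 = 22.00 minutes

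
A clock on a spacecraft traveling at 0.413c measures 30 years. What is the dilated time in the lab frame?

Proper time Δt₀ = 30 years
γ = 1/√(1 - 0.413²) = 1.098
Δt = γΔt₀ = 1.098 × 30 = 32.94 years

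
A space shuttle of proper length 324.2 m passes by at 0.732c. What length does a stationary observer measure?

Proper length L₀ = 324.2 m
γ = 1/√(1 - 0.732²) = 1.4678
L = L₀/γ = 324.2/1.4678 = 220.9 m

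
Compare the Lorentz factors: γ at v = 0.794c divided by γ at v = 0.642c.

γ₁ = 1/√(1 - 0.794²) = 1.6450
γ₂ = 1/√(1 - 0.642²) = 1.3043
γ₁/γ₂ = 1.6450/1.3043 = 1.261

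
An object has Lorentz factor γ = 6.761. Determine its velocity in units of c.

From γ = 1/√(1 - v²/c²):
1/γ² = 1/6.761² = 0.02188
v²/c² = 1 - 0.02188 = 0.9781
v/c = √(0.9781) = 0.9890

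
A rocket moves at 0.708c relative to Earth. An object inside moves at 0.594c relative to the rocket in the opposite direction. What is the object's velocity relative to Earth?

Object's velocity in rocket frame is u' = -0.594c
u = (u' + v)/(1 + u'v/c²) = (v - 0.594)/(1 - 0.594·v/c²)
Numerator: 0.708 - 0.594 = 0.114
Denominator: 1 - 0.420552 = 0.579448
u = 0.114/0.579448 = 0.1967c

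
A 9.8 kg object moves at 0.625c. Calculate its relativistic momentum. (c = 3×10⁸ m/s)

γ = 1/√(1 - 0.625²) = 1.281
v = 0.625 × 3×10⁸ = 1.875×10⁸ m/s
p = γmv = 1.281 × 9.8 × 1.875×10⁸ = 2.354×10⁹ kg·m/s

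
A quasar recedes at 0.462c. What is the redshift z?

β = 0.462
(1+β)/(1-β) = 1.462/0.538 = 2.7175
√(2.7175) = 1.6485
z = 1.6485 - 1 = 0.6485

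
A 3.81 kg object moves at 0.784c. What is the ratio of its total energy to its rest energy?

E = γmc², E₀ = mc²
E/E₀ = γ = 1/√(1 - 0.784²) = 1.611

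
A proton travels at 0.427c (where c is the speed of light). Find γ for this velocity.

v/c = 0.427, so (v/c)² = 0.182329
1 - (v/c)² = 0.817671
γ = 1/√(0.817671) = 1.106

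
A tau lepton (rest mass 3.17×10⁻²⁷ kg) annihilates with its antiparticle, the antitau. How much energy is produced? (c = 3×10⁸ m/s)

Both particles have the same rest mass, so total mass = 2m
E = 2m·c² = 2 × 3.17×10⁻²⁷ × (3×10⁸)²
= 2 × 3.17×10⁻²⁷ × 9×10¹⁶
= 5.706×10⁻¹⁰ J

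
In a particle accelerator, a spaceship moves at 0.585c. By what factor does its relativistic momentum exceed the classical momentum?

p_rel = γmv, p_class = mv
Ratio = γ = 1/√(1 - 0.585²)
= 1/√(0.657775) = 1.233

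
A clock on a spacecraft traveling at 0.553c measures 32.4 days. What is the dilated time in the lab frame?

Proper time Δt₀ = 32.4 days
γ = 1/√(1 - 0.553²) = 1.2002
Δt = γΔt₀ = 1.2002 × 32.4 = 38.89 days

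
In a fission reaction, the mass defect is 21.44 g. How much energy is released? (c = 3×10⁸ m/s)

Convert mass defect: Δm = 21.44 g = 0.02144 kg
E = Δm·c² = 0.02144 × (3×10⁸)²
= 0.02144 × 9×10¹⁶ = 1.930×10¹⁵ J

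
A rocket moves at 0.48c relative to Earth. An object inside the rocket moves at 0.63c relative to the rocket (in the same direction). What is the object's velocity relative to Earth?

u = (u' + v)/(1 + u'v/c²)
Numerator: 0.63 + 0.48 = 1.11
Denominator: 1 + 0.3024 = 1.3024
u = 1.11/1.3024 = 0.8523c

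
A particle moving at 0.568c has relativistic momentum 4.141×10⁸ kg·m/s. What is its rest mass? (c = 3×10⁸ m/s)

γ = 1/√(1 - 0.568²) = 1.215
v = 0.568 × 3×10⁸ = 1.704×10⁸ m/s
m = p/(γv) = 4.141×10⁸/(1.215 × 1.704×10⁸) = 2.000 kg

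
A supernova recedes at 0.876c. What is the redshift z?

β = 0.876
(1+β)/(1-β) = 1.876/0.124 = 15.13
√(15.13) = 3.890
z = 3.890 - 1 = 2.890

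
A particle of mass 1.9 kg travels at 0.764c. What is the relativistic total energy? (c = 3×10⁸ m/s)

γ = 1/√(1 - 0.764²) = 1.5499
mc² = 1.9 × (3×10⁸)² = 1.710×10¹⁷ J
E = γmc² = 1.5499 × 1.710×10¹⁷ = 2.650×10¹⁷ J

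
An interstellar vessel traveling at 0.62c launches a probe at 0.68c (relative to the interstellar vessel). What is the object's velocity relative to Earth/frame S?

u = (u' + v)/(1 + u'v/c²)
Numerator: 0.68 + 0.62 = 1.3
Denominator: 1 + 0.4216 = 1.4216
u = 1.3/1.4216 = 0.9145c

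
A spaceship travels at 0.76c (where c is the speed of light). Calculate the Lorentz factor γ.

v/c = 0.76, so (v/c)² = 0.5776
1 - (v/c)² = 0.4224
γ = 1/√(0.4224) = 1.539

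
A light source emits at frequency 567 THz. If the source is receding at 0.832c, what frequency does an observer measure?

β = v/c = 0.832
(1-β)/(1+β) = 0.168/1.832 = 0.09170
Doppler factor = √(0.09170) = 0.3028
f_obs = 567 × 0.3028 = 171.7 THz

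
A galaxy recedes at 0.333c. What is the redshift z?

β = 0.333
(1+β)/(1-β) = 1.333/0.667 = 1.9985
√(1.9985) = 1.4137
z = 1.4137 - 1 = 0.4137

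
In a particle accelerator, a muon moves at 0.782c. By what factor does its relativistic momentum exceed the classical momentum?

p_rel = γmv, p_class = mv
Ratio = γ = 1/√(1 - 0.782²)
= 1/√(0.388476) = 1.604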